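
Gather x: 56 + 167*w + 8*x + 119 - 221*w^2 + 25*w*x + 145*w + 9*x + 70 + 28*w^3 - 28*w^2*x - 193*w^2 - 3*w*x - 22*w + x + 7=28*w^3 - 414*w^2 + 290*w + x*(-28*w^2 + 22*w + 18) + 252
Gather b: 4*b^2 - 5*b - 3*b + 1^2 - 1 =4*b^2 - 8*b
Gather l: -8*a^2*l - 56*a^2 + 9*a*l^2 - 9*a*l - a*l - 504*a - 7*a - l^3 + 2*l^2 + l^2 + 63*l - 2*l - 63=-56*a^2 - 511*a - l^3 + l^2*(9*a + 3) + l*(-8*a^2 - 10*a + 61) - 63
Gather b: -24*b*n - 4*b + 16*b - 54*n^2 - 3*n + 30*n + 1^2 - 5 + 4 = b*(12 - 24*n) - 54*n^2 + 27*n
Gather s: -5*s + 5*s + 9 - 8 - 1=0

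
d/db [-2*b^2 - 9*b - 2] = -4*b - 9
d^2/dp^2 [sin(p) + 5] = -sin(p)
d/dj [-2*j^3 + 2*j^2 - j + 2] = -6*j^2 + 4*j - 1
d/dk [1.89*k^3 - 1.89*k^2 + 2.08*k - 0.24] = 5.67*k^2 - 3.78*k + 2.08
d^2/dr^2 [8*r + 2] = 0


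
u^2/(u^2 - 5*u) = u/(u - 5)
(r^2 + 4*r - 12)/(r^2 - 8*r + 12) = (r + 6)/(r - 6)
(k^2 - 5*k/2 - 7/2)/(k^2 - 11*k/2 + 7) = (k + 1)/(k - 2)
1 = 1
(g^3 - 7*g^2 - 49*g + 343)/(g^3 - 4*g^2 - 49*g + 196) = (g - 7)/(g - 4)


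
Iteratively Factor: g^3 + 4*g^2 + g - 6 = (g + 2)*(g^2 + 2*g - 3) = (g + 2)*(g + 3)*(g - 1)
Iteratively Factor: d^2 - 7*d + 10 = (d - 5)*(d - 2)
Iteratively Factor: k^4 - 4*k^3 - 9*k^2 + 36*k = (k - 4)*(k^3 - 9*k) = (k - 4)*(k + 3)*(k^2 - 3*k) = (k - 4)*(k - 3)*(k + 3)*(k)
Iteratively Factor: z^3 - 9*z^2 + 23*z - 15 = (z - 5)*(z^2 - 4*z + 3) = (z - 5)*(z - 1)*(z - 3)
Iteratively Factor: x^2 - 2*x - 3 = (x + 1)*(x - 3)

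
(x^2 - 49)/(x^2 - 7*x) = (x + 7)/x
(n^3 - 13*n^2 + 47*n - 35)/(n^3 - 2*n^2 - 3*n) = (-n^3 + 13*n^2 - 47*n + 35)/(n*(-n^2 + 2*n + 3))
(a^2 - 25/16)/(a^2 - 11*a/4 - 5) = (a - 5/4)/(a - 4)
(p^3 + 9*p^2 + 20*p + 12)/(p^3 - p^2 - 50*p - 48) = (p + 2)/(p - 8)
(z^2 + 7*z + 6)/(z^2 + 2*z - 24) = (z + 1)/(z - 4)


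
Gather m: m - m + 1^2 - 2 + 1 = 0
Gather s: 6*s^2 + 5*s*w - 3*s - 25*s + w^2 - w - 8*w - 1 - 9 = 6*s^2 + s*(5*w - 28) + w^2 - 9*w - 10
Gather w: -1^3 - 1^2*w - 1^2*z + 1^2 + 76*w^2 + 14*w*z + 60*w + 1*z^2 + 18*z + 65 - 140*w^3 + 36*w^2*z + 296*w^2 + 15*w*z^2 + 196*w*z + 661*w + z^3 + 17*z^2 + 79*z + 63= -140*w^3 + w^2*(36*z + 372) + w*(15*z^2 + 210*z + 720) + z^3 + 18*z^2 + 96*z + 128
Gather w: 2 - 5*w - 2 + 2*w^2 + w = 2*w^2 - 4*w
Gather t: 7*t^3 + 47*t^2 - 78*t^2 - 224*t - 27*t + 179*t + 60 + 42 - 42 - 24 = 7*t^3 - 31*t^2 - 72*t + 36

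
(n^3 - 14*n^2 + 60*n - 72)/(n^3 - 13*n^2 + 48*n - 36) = (n - 2)/(n - 1)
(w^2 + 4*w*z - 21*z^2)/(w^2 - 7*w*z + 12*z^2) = (-w - 7*z)/(-w + 4*z)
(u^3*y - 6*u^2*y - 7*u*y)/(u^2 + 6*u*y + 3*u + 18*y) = u*y*(u^2 - 6*u - 7)/(u^2 + 6*u*y + 3*u + 18*y)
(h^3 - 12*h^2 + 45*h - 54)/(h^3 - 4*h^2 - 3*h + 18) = (h - 6)/(h + 2)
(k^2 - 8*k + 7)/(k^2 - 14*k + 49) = (k - 1)/(k - 7)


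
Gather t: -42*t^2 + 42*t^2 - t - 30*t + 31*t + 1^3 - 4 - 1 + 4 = 0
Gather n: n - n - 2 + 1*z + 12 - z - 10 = 0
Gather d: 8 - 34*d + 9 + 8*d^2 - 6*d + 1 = 8*d^2 - 40*d + 18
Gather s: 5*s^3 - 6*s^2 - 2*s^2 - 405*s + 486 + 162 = 5*s^3 - 8*s^2 - 405*s + 648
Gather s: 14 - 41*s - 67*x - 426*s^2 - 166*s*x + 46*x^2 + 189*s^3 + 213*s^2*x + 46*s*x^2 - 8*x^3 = 189*s^3 + s^2*(213*x - 426) + s*(46*x^2 - 166*x - 41) - 8*x^3 + 46*x^2 - 67*x + 14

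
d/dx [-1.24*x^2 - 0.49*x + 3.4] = -2.48*x - 0.49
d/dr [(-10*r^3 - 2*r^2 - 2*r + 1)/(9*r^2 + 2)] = 2*(-45*r^4 - 21*r^2 - 13*r - 2)/(81*r^4 + 36*r^2 + 4)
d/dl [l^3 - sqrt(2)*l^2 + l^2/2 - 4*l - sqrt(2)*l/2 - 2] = 3*l^2 - 2*sqrt(2)*l + l - 4 - sqrt(2)/2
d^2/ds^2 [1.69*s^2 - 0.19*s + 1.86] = 3.38000000000000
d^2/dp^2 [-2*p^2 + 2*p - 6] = -4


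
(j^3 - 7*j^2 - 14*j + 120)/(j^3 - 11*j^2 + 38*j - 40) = (j^2 - 2*j - 24)/(j^2 - 6*j + 8)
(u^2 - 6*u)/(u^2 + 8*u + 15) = u*(u - 6)/(u^2 + 8*u + 15)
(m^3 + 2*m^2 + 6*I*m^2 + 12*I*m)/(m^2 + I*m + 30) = m*(m + 2)/(m - 5*I)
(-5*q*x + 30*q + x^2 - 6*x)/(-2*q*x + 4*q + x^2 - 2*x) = (5*q*x - 30*q - x^2 + 6*x)/(2*q*x - 4*q - x^2 + 2*x)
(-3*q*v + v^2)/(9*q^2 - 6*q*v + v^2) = -v/(3*q - v)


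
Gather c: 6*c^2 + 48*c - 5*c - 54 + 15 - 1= 6*c^2 + 43*c - 40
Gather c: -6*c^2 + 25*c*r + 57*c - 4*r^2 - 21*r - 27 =-6*c^2 + c*(25*r + 57) - 4*r^2 - 21*r - 27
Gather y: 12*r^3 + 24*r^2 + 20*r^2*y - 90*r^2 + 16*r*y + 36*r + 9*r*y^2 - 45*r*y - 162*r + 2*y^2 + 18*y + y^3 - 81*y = 12*r^3 - 66*r^2 - 126*r + y^3 + y^2*(9*r + 2) + y*(20*r^2 - 29*r - 63)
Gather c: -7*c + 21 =21 - 7*c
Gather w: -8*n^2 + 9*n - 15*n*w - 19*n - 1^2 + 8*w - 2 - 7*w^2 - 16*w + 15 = -8*n^2 - 10*n - 7*w^2 + w*(-15*n - 8) + 12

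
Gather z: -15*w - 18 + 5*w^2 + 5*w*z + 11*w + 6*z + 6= 5*w^2 - 4*w + z*(5*w + 6) - 12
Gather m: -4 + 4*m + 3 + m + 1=5*m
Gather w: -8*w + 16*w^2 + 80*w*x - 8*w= 16*w^2 + w*(80*x - 16)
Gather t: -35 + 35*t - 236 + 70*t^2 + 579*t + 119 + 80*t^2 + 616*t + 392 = 150*t^2 + 1230*t + 240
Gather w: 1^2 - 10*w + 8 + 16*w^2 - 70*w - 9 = 16*w^2 - 80*w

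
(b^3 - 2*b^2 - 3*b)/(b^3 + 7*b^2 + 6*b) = (b - 3)/(b + 6)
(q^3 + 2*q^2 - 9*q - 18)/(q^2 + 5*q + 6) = q - 3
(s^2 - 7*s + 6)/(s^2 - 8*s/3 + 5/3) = 3*(s - 6)/(3*s - 5)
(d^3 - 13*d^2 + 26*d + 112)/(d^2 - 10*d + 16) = (d^2 - 5*d - 14)/(d - 2)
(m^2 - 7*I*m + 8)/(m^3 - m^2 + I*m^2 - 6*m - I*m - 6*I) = (m - 8*I)/(m^2 - m - 6)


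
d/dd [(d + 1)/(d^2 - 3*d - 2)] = (d^2 - 3*d - (d + 1)*(2*d - 3) - 2)/(-d^2 + 3*d + 2)^2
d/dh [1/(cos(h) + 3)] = sin(h)/(cos(h) + 3)^2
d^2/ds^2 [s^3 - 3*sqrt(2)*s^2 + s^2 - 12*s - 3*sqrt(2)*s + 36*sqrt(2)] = 6*s - 6*sqrt(2) + 2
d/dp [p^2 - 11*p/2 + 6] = 2*p - 11/2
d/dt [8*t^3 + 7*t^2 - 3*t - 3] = 24*t^2 + 14*t - 3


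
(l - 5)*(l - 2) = l^2 - 7*l + 10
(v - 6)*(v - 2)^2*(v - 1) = v^4 - 11*v^3 + 38*v^2 - 52*v + 24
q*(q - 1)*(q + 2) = q^3 + q^2 - 2*q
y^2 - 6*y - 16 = (y - 8)*(y + 2)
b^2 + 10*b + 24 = (b + 4)*(b + 6)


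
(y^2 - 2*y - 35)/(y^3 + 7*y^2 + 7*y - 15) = (y - 7)/(y^2 + 2*y - 3)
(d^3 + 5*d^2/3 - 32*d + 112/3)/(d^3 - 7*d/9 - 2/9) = 3*(-3*d^3 - 5*d^2 + 96*d - 112)/(-9*d^3 + 7*d + 2)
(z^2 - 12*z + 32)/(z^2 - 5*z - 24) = (z - 4)/(z + 3)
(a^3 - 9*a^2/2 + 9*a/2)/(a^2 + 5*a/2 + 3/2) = a*(2*a^2 - 9*a + 9)/(2*a^2 + 5*a + 3)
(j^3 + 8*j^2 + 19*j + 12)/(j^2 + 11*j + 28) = (j^2 + 4*j + 3)/(j + 7)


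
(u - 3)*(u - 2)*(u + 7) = u^3 + 2*u^2 - 29*u + 42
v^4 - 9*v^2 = v^2*(v - 3)*(v + 3)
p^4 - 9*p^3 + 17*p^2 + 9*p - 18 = (p - 6)*(p - 3)*(p - 1)*(p + 1)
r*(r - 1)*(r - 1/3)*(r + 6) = r^4 + 14*r^3/3 - 23*r^2/3 + 2*r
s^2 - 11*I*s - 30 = (s - 6*I)*(s - 5*I)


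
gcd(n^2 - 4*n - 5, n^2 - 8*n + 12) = 1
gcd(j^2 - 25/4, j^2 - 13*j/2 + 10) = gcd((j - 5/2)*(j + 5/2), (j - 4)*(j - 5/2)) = j - 5/2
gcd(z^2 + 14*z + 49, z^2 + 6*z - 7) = z + 7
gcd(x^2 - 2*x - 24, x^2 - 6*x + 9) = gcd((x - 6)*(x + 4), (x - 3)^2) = 1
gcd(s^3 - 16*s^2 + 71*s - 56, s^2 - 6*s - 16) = s - 8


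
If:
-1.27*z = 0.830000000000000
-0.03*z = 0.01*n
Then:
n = 1.96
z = -0.65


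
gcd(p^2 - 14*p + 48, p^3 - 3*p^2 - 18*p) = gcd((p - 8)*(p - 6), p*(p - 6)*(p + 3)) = p - 6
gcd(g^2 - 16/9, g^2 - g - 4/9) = g - 4/3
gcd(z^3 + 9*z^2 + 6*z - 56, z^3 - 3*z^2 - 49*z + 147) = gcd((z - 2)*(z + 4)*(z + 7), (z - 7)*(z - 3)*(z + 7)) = z + 7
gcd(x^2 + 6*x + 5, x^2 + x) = x + 1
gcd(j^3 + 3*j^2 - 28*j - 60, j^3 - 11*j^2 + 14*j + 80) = j^2 - 3*j - 10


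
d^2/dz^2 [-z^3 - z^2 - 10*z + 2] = -6*z - 2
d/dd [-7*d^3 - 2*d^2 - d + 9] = -21*d^2 - 4*d - 1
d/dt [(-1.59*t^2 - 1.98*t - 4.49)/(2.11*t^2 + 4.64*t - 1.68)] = (-3.1998*t^2 + 24.2902*t + 24.16)/(4.4521*t^4 + 19.5808*t^3 + 14.44*t^2 - 15.5904*t + 2.8224)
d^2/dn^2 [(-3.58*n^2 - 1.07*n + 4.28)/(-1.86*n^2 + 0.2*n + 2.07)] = (-1.4210854715202e-14*n^4 + 10.067064*n^3 - 6.14023200000001*n^2 + 34.271244*n - 3.50618800000001)/(6.434856*n^6 - 2.07576*n^5 - 21.260916*n^4 + 4.61224*n^3 + 23.661342*n^2 - 2.57094*n - 8.869743)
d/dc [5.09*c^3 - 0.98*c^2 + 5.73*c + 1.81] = 15.27*c^2 - 1.96*c + 5.73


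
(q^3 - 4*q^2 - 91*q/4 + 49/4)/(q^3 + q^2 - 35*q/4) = (2*q^2 - 15*q + 7)/(q*(2*q - 5))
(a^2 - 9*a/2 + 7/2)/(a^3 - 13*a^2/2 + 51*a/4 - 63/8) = 4*(a - 1)/(4*a^2 - 12*a + 9)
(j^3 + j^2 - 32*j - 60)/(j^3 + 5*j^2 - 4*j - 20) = (j - 6)/(j - 2)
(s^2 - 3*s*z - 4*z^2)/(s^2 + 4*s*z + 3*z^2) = (s - 4*z)/(s + 3*z)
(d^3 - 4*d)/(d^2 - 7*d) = (d^2 - 4)/(d - 7)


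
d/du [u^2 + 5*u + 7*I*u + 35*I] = 2*u + 5 + 7*I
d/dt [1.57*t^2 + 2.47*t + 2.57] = 3.14*t + 2.47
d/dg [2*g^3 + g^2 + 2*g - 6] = 6*g^2 + 2*g + 2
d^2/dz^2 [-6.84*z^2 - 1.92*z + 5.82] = -13.6800000000000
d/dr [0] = 0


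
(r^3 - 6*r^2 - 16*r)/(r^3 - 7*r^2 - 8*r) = (r + 2)/(r + 1)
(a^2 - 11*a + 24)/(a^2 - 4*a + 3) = (a - 8)/(a - 1)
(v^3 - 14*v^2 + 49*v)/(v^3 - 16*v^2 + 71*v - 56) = v*(v - 7)/(v^2 - 9*v + 8)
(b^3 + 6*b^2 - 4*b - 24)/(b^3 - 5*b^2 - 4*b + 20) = (b + 6)/(b - 5)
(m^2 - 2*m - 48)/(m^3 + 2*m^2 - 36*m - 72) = (m - 8)/(m^2 - 4*m - 12)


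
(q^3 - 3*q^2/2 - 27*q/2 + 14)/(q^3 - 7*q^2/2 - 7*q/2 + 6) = (2*q + 7)/(2*q + 3)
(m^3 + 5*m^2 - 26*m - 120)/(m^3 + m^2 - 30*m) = (m + 4)/m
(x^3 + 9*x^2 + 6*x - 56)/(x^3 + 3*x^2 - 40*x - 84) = (x^2 + 2*x - 8)/(x^2 - 4*x - 12)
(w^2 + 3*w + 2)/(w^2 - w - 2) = (w + 2)/(w - 2)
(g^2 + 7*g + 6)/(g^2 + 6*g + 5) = (g + 6)/(g + 5)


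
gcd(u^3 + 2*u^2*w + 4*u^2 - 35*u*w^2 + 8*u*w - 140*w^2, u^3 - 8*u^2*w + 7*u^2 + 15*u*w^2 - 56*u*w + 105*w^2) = u - 5*w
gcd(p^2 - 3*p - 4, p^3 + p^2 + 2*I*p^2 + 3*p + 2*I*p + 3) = p + 1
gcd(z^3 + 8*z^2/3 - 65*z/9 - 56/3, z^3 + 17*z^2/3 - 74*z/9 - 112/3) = z^2 - z/3 - 56/9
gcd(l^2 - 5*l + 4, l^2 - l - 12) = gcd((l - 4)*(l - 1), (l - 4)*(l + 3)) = l - 4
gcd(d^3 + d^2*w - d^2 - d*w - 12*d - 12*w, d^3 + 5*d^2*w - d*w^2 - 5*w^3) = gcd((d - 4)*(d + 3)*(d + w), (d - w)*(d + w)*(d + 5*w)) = d + w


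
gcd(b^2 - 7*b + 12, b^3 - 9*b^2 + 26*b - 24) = b^2 - 7*b + 12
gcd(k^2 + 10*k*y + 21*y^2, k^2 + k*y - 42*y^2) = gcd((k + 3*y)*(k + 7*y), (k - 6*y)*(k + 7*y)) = k + 7*y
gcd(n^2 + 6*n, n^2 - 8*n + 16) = 1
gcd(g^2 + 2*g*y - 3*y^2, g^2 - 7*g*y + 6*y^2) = -g + y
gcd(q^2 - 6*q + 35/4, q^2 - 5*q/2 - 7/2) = q - 7/2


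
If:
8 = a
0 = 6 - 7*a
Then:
No Solution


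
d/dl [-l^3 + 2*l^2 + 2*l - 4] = -3*l^2 + 4*l + 2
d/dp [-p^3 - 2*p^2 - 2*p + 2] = -3*p^2 - 4*p - 2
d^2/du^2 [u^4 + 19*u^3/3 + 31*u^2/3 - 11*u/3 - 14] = 12*u^2 + 38*u + 62/3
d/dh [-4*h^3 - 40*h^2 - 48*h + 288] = -12*h^2 - 80*h - 48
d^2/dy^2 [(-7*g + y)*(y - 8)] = 2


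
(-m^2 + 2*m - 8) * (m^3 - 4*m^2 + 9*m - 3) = -m^5 + 6*m^4 - 25*m^3 + 53*m^2 - 78*m + 24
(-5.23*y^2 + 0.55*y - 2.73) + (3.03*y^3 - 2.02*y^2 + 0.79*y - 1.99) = 3.03*y^3 - 7.25*y^2 + 1.34*y - 4.72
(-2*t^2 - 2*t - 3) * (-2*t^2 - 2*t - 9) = 4*t^4 + 8*t^3 + 28*t^2 + 24*t + 27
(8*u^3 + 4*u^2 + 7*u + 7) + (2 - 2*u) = 8*u^3 + 4*u^2 + 5*u + 9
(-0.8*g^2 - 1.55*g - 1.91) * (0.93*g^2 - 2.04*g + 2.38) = -0.744*g^4 + 0.1905*g^3 - 0.5183*g^2 + 0.2074*g - 4.5458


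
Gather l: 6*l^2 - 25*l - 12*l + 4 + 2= 6*l^2 - 37*l + 6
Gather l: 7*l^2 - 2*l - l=7*l^2 - 3*l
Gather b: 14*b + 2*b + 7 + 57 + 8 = 16*b + 72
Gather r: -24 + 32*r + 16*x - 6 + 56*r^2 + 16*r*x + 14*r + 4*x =56*r^2 + r*(16*x + 46) + 20*x - 30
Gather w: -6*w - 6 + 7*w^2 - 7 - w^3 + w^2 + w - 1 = -w^3 + 8*w^2 - 5*w - 14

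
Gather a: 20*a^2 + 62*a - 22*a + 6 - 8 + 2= 20*a^2 + 40*a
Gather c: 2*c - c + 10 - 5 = c + 5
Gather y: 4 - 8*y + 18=22 - 8*y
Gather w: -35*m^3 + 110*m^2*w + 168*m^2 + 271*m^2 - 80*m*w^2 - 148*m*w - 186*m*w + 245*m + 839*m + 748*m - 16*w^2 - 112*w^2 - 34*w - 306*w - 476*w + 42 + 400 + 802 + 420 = -35*m^3 + 439*m^2 + 1832*m + w^2*(-80*m - 128) + w*(110*m^2 - 334*m - 816) + 1664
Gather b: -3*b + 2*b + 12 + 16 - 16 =12 - b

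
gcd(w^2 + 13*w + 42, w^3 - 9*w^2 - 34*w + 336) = w + 6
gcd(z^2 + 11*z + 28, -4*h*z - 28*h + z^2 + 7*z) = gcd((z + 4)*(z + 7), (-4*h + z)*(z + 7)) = z + 7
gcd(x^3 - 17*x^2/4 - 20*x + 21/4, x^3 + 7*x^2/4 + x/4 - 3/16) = x - 1/4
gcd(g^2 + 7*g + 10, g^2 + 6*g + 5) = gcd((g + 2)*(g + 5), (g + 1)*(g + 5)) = g + 5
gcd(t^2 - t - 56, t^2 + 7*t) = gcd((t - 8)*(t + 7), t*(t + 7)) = t + 7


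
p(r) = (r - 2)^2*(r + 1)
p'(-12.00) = 504.00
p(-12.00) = -2156.00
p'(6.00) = 72.00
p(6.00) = 112.00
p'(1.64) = -1.77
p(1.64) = 0.34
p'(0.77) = -2.84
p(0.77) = 2.68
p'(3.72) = 19.20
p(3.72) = 13.96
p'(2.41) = 2.96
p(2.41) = 0.57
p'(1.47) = -2.34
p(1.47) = 0.69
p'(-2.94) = 43.57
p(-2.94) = -47.34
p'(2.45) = 3.31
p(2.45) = 0.70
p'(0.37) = -1.81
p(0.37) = 3.64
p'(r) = (r - 2)^2 + (r + 1)*(2*r - 4) = 3*r*(r - 2)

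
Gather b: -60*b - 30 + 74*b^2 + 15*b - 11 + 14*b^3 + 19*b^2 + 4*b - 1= 14*b^3 + 93*b^2 - 41*b - 42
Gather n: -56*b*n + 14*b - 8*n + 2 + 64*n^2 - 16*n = 14*b + 64*n^2 + n*(-56*b - 24) + 2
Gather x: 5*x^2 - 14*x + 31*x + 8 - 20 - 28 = 5*x^2 + 17*x - 40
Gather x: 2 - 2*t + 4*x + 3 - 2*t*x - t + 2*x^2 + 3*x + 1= -3*t + 2*x^2 + x*(7 - 2*t) + 6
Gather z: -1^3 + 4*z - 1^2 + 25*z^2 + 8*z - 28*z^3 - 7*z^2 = -28*z^3 + 18*z^2 + 12*z - 2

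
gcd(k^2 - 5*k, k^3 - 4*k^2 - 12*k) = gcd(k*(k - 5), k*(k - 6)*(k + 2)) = k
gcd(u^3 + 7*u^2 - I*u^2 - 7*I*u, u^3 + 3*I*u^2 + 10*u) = u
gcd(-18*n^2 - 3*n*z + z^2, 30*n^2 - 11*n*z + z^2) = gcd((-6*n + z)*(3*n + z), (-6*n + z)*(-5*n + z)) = -6*n + z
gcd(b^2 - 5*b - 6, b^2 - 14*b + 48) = b - 6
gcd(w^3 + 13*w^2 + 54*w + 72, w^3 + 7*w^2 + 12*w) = w^2 + 7*w + 12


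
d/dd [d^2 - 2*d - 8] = 2*d - 2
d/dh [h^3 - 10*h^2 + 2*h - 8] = 3*h^2 - 20*h + 2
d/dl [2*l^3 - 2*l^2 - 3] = 2*l*(3*l - 2)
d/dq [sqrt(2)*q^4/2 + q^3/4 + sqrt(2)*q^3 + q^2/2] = q*(8*sqrt(2)*q^2 + 3*q + 12*sqrt(2)*q + 4)/4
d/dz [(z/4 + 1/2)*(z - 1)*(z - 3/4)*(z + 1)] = z^3 + 15*z^2/16 - 5*z/4 - 5/16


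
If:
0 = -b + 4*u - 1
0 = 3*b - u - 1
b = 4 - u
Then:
No Solution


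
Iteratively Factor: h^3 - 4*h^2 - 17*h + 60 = (h - 3)*(h^2 - h - 20) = (h - 5)*(h - 3)*(h + 4)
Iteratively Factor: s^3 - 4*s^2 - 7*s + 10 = (s + 2)*(s^2 - 6*s + 5) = (s - 5)*(s + 2)*(s - 1)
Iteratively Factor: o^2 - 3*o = (o)*(o - 3)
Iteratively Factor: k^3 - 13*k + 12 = (k - 1)*(k^2 + k - 12) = (k - 3)*(k - 1)*(k + 4)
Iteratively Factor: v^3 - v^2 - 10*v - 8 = (v + 2)*(v^2 - 3*v - 4) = (v - 4)*(v + 2)*(v + 1)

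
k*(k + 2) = k^2 + 2*k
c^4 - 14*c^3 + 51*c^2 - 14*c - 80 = (c - 8)*(c - 5)*(c - 2)*(c + 1)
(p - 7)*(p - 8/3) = p^2 - 29*p/3 + 56/3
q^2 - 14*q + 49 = (q - 7)^2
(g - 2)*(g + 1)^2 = g^3 - 3*g - 2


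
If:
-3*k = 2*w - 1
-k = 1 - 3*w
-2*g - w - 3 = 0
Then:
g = -37/22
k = 1/11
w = 4/11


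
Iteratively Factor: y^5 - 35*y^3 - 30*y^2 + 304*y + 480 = (y + 2)*(y^4 - 2*y^3 - 31*y^2 + 32*y + 240) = (y + 2)*(y + 3)*(y^3 - 5*y^2 - 16*y + 80) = (y - 5)*(y + 2)*(y + 3)*(y^2 - 16) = (y - 5)*(y + 2)*(y + 3)*(y + 4)*(y - 4)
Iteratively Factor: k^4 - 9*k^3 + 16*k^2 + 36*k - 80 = (k - 2)*(k^3 - 7*k^2 + 2*k + 40) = (k - 5)*(k - 2)*(k^2 - 2*k - 8) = (k - 5)*(k - 2)*(k + 2)*(k - 4)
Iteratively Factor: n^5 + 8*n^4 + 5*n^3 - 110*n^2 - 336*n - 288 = (n + 2)*(n^4 + 6*n^3 - 7*n^2 - 96*n - 144) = (n + 2)*(n + 3)*(n^3 + 3*n^2 - 16*n - 48) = (n - 4)*(n + 2)*(n + 3)*(n^2 + 7*n + 12) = (n - 4)*(n + 2)*(n + 3)^2*(n + 4)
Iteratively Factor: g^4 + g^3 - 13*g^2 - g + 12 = (g + 4)*(g^3 - 3*g^2 - g + 3) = (g - 3)*(g + 4)*(g^2 - 1) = (g - 3)*(g + 1)*(g + 4)*(g - 1)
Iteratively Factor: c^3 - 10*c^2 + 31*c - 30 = (c - 2)*(c^2 - 8*c + 15) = (c - 5)*(c - 2)*(c - 3)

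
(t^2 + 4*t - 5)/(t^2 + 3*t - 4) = (t + 5)/(t + 4)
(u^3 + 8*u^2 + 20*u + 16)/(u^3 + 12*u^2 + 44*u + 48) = (u + 2)/(u + 6)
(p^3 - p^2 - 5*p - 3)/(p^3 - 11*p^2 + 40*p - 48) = (p^2 + 2*p + 1)/(p^2 - 8*p + 16)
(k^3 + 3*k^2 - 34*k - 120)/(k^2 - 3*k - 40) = (k^2 - 2*k - 24)/(k - 8)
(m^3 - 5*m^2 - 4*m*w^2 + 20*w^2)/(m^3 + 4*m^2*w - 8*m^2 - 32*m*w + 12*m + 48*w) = (m^3 - 5*m^2 - 4*m*w^2 + 20*w^2)/(m^3 + 4*m^2*w - 8*m^2 - 32*m*w + 12*m + 48*w)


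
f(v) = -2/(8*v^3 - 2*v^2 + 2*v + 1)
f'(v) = -2*(-24*v^2 + 4*v - 2)/(8*v^3 - 2*v^2 + 2*v + 1)^2 = 4*(12*v^2 - 2*v + 1)/(8*v^3 - 2*v^2 + 2*v + 1)^2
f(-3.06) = 0.01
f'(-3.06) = 0.01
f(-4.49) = 0.00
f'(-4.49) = 0.00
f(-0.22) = -5.29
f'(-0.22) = 56.57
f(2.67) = -0.01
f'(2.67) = 0.02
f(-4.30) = 0.00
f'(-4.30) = 0.00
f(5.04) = -0.00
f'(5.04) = 0.00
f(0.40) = -1.00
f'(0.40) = 2.14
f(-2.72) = 0.01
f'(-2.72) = 0.01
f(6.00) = 0.00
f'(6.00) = 0.00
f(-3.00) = 0.01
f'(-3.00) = 0.01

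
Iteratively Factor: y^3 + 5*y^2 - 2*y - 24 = (y + 4)*(y^2 + y - 6) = (y + 3)*(y + 4)*(y - 2)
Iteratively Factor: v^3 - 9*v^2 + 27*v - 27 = (v - 3)*(v^2 - 6*v + 9) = (v - 3)^2*(v - 3)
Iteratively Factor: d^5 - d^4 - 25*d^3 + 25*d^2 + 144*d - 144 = (d - 1)*(d^4 - 25*d^2 + 144) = (d - 1)*(d + 3)*(d^3 - 3*d^2 - 16*d + 48) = (d - 1)*(d + 3)*(d + 4)*(d^2 - 7*d + 12) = (d - 4)*(d - 1)*(d + 3)*(d + 4)*(d - 3)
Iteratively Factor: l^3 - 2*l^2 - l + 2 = (l + 1)*(l^2 - 3*l + 2) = (l - 2)*(l + 1)*(l - 1)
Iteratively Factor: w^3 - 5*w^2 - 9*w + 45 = (w + 3)*(w^2 - 8*w + 15) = (w - 3)*(w + 3)*(w - 5)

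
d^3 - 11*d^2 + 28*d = d*(d - 7)*(d - 4)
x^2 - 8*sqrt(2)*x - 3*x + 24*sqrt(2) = (x - 3)*(x - 8*sqrt(2))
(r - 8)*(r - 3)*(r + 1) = r^3 - 10*r^2 + 13*r + 24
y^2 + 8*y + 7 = (y + 1)*(y + 7)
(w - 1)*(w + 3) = w^2 + 2*w - 3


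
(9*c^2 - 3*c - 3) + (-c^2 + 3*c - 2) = 8*c^2 - 5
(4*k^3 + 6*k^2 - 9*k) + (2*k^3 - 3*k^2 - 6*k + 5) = 6*k^3 + 3*k^2 - 15*k + 5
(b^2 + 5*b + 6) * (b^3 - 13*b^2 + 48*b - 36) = b^5 - 8*b^4 - 11*b^3 + 126*b^2 + 108*b - 216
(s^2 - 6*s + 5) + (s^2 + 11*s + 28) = 2*s^2 + 5*s + 33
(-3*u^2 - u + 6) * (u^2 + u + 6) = -3*u^4 - 4*u^3 - 13*u^2 + 36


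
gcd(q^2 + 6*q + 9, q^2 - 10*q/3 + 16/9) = 1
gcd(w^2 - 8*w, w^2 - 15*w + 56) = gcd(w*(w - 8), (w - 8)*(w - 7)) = w - 8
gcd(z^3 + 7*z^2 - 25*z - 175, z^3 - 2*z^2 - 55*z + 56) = z + 7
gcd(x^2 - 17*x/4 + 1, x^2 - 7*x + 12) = x - 4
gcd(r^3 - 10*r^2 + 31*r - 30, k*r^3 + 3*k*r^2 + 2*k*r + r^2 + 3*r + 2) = 1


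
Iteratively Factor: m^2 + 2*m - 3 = (m - 1)*(m + 3)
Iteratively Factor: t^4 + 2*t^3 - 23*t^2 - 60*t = (t - 5)*(t^3 + 7*t^2 + 12*t) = (t - 5)*(t + 3)*(t^2 + 4*t) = (t - 5)*(t + 3)*(t + 4)*(t)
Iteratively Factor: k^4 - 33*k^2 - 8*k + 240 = (k - 3)*(k^3 + 3*k^2 - 24*k - 80) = (k - 3)*(k + 4)*(k^2 - k - 20) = (k - 3)*(k + 4)^2*(k - 5)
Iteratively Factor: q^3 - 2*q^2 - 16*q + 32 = (q - 2)*(q^2 - 16) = (q - 2)*(q + 4)*(q - 4)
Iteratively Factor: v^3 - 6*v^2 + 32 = (v - 4)*(v^2 - 2*v - 8) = (v - 4)^2*(v + 2)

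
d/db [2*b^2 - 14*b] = 4*b - 14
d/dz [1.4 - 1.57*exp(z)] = -1.57*exp(z)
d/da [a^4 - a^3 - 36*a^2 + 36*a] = 4*a^3 - 3*a^2 - 72*a + 36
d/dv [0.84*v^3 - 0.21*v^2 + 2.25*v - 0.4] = 2.52*v^2 - 0.42*v + 2.25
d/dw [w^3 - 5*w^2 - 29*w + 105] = 3*w^2 - 10*w - 29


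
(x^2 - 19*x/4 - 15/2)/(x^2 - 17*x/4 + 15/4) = (4*x^2 - 19*x - 30)/(4*x^2 - 17*x + 15)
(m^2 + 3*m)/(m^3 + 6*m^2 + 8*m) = (m + 3)/(m^2 + 6*m + 8)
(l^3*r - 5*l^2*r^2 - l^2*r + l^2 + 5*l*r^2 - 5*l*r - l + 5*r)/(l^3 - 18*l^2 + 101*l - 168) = (l^3*r - 5*l^2*r^2 - l^2*r + l^2 + 5*l*r^2 - 5*l*r - l + 5*r)/(l^3 - 18*l^2 + 101*l - 168)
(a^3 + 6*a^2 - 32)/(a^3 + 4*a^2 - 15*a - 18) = (a^3 + 6*a^2 - 32)/(a^3 + 4*a^2 - 15*a - 18)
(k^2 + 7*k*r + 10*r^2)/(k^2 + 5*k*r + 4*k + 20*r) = (k + 2*r)/(k + 4)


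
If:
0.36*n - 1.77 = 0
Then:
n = 4.92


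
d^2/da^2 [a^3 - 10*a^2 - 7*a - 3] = 6*a - 20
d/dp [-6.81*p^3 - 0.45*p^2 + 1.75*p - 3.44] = -20.43*p^2 - 0.9*p + 1.75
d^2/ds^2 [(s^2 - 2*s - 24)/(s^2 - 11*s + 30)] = 18/(s^3 - 15*s^2 + 75*s - 125)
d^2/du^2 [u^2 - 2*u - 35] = 2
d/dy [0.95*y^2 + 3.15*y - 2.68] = 1.9*y + 3.15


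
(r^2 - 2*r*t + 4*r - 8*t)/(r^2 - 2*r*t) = (r + 4)/r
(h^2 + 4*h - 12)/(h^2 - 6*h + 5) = (h^2 + 4*h - 12)/(h^2 - 6*h + 5)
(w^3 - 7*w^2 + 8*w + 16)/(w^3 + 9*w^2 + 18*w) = (w^3 - 7*w^2 + 8*w + 16)/(w*(w^2 + 9*w + 18))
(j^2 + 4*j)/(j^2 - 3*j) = (j + 4)/(j - 3)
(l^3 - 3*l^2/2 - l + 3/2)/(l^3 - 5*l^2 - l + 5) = (l - 3/2)/(l - 5)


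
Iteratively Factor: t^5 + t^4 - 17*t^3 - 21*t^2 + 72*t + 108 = (t + 2)*(t^4 - t^3 - 15*t^2 + 9*t + 54) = (t + 2)^2*(t^3 - 3*t^2 - 9*t + 27) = (t + 2)^2*(t + 3)*(t^2 - 6*t + 9) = (t - 3)*(t + 2)^2*(t + 3)*(t - 3)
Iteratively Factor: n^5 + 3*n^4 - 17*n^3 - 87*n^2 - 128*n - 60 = (n + 3)*(n^4 - 17*n^2 - 36*n - 20) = (n + 1)*(n + 3)*(n^3 - n^2 - 16*n - 20) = (n + 1)*(n + 2)*(n + 3)*(n^2 - 3*n - 10) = (n + 1)*(n + 2)^2*(n + 3)*(n - 5)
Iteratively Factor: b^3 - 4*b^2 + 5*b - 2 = (b - 1)*(b^2 - 3*b + 2) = (b - 1)^2*(b - 2)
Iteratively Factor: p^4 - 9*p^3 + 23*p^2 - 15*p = (p - 1)*(p^3 - 8*p^2 + 15*p) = (p - 5)*(p - 1)*(p^2 - 3*p) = p*(p - 5)*(p - 1)*(p - 3)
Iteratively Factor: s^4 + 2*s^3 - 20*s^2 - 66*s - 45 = (s - 5)*(s^3 + 7*s^2 + 15*s + 9) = (s - 5)*(s + 3)*(s^2 + 4*s + 3) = (s - 5)*(s + 3)^2*(s + 1)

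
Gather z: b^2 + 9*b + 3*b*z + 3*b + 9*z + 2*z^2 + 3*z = b^2 + 12*b + 2*z^2 + z*(3*b + 12)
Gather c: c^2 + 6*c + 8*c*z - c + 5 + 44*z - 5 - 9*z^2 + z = c^2 + c*(8*z + 5) - 9*z^2 + 45*z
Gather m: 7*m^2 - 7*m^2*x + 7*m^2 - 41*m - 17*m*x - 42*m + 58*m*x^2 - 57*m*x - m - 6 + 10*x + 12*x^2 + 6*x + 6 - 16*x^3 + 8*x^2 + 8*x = m^2*(14 - 7*x) + m*(58*x^2 - 74*x - 84) - 16*x^3 + 20*x^2 + 24*x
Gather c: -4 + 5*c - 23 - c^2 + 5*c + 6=-c^2 + 10*c - 21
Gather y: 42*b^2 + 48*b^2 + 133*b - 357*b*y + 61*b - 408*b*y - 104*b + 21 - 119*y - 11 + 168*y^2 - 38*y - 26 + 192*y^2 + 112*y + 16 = 90*b^2 + 90*b + 360*y^2 + y*(-765*b - 45)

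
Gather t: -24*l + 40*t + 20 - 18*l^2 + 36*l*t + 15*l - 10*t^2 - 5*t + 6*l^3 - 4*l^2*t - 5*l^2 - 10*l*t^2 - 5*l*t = 6*l^3 - 23*l^2 - 9*l + t^2*(-10*l - 10) + t*(-4*l^2 + 31*l + 35) + 20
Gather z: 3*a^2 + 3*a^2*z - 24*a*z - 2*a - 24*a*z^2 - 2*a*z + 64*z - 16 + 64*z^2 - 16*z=3*a^2 - 2*a + z^2*(64 - 24*a) + z*(3*a^2 - 26*a + 48) - 16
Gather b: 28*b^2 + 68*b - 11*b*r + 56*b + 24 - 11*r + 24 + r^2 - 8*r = 28*b^2 + b*(124 - 11*r) + r^2 - 19*r + 48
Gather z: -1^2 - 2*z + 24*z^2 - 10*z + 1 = 24*z^2 - 12*z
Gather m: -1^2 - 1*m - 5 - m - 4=-2*m - 10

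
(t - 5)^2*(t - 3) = t^3 - 13*t^2 + 55*t - 75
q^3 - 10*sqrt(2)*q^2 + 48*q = q*(q - 6*sqrt(2))*(q - 4*sqrt(2))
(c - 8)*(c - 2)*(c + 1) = c^3 - 9*c^2 + 6*c + 16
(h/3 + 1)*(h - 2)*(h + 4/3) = h^3/3 + 7*h^2/9 - 14*h/9 - 8/3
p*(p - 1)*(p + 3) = p^3 + 2*p^2 - 3*p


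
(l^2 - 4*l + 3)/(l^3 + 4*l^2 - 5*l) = (l - 3)/(l*(l + 5))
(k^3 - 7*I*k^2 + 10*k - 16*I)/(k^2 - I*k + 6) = (k^2 - 9*I*k - 8)/(k - 3*I)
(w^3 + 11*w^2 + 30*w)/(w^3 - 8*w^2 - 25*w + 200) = w*(w + 6)/(w^2 - 13*w + 40)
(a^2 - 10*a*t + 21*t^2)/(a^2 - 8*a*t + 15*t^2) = (-a + 7*t)/(-a + 5*t)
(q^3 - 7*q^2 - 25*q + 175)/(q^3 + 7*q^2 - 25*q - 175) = (q - 7)/(q + 7)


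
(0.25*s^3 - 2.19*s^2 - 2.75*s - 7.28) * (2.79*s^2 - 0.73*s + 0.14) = 0.6975*s^5 - 6.2926*s^4 - 6.0388*s^3 - 18.6103*s^2 + 4.9294*s - 1.0192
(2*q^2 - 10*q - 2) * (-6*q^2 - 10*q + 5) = -12*q^4 + 40*q^3 + 122*q^2 - 30*q - 10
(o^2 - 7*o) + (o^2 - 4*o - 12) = 2*o^2 - 11*o - 12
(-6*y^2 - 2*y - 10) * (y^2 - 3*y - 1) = -6*y^4 + 16*y^3 + 2*y^2 + 32*y + 10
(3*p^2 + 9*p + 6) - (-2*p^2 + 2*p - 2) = 5*p^2 + 7*p + 8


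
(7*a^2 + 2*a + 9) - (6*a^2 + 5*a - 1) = a^2 - 3*a + 10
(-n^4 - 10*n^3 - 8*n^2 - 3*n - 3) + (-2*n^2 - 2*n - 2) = -n^4 - 10*n^3 - 10*n^2 - 5*n - 5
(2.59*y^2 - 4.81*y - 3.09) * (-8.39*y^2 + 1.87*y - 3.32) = -21.7301*y^4 + 45.1992*y^3 + 8.3316*y^2 + 10.1909*y + 10.2588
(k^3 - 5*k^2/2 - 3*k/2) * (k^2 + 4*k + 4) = k^5 + 3*k^4/2 - 15*k^3/2 - 16*k^2 - 6*k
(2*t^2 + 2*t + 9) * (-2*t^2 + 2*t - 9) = -4*t^4 - 32*t^2 - 81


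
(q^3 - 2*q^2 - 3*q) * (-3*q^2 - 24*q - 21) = -3*q^5 - 18*q^4 + 36*q^3 + 114*q^2 + 63*q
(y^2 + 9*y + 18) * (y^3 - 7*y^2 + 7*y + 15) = y^5 + 2*y^4 - 38*y^3 - 48*y^2 + 261*y + 270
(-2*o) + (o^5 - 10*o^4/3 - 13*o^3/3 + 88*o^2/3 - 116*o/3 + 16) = o^5 - 10*o^4/3 - 13*o^3/3 + 88*o^2/3 - 122*o/3 + 16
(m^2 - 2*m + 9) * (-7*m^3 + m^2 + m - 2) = -7*m^5 + 15*m^4 - 64*m^3 + 5*m^2 + 13*m - 18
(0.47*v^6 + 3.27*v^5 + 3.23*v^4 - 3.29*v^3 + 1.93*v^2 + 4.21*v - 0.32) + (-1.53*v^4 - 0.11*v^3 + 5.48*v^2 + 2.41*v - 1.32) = 0.47*v^6 + 3.27*v^5 + 1.7*v^4 - 3.4*v^3 + 7.41*v^2 + 6.62*v - 1.64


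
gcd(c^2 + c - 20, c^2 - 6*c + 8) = c - 4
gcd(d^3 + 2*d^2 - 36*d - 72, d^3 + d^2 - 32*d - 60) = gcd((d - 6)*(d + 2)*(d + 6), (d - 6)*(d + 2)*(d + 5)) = d^2 - 4*d - 12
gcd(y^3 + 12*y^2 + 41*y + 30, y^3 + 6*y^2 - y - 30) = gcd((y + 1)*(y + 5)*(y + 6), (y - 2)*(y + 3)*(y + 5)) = y + 5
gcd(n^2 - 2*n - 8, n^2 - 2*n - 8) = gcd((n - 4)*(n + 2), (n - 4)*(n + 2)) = n^2 - 2*n - 8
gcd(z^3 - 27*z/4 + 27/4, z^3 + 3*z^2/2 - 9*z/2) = z^2 + 3*z/2 - 9/2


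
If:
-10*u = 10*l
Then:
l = -u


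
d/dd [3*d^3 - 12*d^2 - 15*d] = 9*d^2 - 24*d - 15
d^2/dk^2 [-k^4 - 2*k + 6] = -12*k^2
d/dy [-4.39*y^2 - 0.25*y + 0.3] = -8.78*y - 0.25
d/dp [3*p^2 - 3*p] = 6*p - 3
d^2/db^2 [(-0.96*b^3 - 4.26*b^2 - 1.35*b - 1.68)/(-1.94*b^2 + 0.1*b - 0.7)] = (3.5527136788005e-15*b^5 - 2.8421709430404e-14*b^4 + 9.22644*b^3 + 2.82340799999999*b^2 - 10.13292*b - 0.16548)/(7.301384*b^6 - 1.12908*b^5 + 7.96176*b^4 - 0.8158*b^3 + 2.8728*b^2 - 0.147*b + 0.343)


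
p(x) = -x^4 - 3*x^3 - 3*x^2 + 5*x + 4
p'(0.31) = 2.16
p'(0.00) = 5.00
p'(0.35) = 1.63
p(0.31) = 5.16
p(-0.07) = 3.64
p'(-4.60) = 231.50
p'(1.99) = -74.10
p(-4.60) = -238.22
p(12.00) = -26288.00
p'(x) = -4*x^3 - 9*x^2 - 6*x + 5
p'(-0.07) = 5.38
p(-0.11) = 3.42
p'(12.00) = -8275.00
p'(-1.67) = 8.55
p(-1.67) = -6.52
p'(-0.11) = 5.56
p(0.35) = 5.24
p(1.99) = -37.25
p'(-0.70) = 6.16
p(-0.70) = -0.18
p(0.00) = 4.00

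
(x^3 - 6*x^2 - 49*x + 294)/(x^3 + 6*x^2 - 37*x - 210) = (x - 7)/(x + 5)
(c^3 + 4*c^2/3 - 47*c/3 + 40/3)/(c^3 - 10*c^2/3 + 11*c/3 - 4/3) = (3*c^2 + 7*c - 40)/(3*c^2 - 7*c + 4)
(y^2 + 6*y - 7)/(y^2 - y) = (y + 7)/y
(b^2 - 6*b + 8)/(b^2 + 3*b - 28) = (b - 2)/(b + 7)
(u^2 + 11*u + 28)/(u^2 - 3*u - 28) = (u + 7)/(u - 7)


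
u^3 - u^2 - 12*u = u*(u - 4)*(u + 3)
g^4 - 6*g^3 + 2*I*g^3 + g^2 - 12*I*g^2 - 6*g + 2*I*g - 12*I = (g - 6)*(g - I)*(g + I)*(g + 2*I)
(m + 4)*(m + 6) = m^2 + 10*m + 24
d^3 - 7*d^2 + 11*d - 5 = (d - 5)*(d - 1)^2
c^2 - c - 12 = (c - 4)*(c + 3)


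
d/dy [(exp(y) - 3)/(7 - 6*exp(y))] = -11*exp(y)/(6*exp(y) - 7)^2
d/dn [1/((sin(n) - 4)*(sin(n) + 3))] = (-sin(2*n) + cos(n))/((sin(n) - 4)^2*(sin(n) + 3)^2)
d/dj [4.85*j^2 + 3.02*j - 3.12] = 9.7*j + 3.02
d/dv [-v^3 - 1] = -3*v^2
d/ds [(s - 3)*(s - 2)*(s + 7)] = 3*s^2 + 4*s - 29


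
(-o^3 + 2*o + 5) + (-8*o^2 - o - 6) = -o^3 - 8*o^2 + o - 1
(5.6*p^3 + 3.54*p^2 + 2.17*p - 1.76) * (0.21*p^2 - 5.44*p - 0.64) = 1.176*p^5 - 29.7206*p^4 - 22.3859*p^3 - 14.44*p^2 + 8.1856*p + 1.1264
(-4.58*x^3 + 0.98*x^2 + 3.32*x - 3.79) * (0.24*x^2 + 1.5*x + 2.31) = -1.0992*x^5 - 6.6348*x^4 - 8.313*x^3 + 6.3342*x^2 + 1.9842*x - 8.7549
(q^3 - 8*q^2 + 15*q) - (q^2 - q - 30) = q^3 - 9*q^2 + 16*q + 30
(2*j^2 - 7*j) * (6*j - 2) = 12*j^3 - 46*j^2 + 14*j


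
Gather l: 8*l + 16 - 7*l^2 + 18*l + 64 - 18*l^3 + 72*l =-18*l^3 - 7*l^2 + 98*l + 80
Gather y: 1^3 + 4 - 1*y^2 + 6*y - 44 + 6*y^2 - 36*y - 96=5*y^2 - 30*y - 135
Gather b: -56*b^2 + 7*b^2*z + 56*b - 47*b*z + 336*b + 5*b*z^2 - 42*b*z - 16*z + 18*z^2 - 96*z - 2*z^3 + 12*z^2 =b^2*(7*z - 56) + b*(5*z^2 - 89*z + 392) - 2*z^3 + 30*z^2 - 112*z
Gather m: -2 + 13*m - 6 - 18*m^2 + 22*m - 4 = -18*m^2 + 35*m - 12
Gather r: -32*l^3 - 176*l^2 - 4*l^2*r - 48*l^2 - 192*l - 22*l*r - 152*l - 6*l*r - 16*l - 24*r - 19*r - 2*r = -32*l^3 - 224*l^2 - 360*l + r*(-4*l^2 - 28*l - 45)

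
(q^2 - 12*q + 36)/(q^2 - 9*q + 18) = (q - 6)/(q - 3)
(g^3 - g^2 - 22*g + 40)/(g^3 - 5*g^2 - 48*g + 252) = (g^3 - g^2 - 22*g + 40)/(g^3 - 5*g^2 - 48*g + 252)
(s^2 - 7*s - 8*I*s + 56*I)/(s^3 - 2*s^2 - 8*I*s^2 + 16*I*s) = (s - 7)/(s*(s - 2))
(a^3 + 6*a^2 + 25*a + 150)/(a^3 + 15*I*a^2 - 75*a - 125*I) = (a^2 + a*(6 - 5*I) - 30*I)/(a^2 + 10*I*a - 25)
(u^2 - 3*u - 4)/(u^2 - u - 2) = (u - 4)/(u - 2)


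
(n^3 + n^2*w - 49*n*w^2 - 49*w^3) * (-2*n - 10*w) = -2*n^4 - 12*n^3*w + 88*n^2*w^2 + 588*n*w^3 + 490*w^4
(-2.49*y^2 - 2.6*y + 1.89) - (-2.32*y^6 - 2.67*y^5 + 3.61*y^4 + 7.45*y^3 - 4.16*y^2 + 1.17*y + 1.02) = 2.32*y^6 + 2.67*y^5 - 3.61*y^4 - 7.45*y^3 + 1.67*y^2 - 3.77*y + 0.87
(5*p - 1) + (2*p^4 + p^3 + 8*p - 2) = 2*p^4 + p^3 + 13*p - 3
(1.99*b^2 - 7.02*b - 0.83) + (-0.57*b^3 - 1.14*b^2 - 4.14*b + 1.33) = -0.57*b^3 + 0.85*b^2 - 11.16*b + 0.5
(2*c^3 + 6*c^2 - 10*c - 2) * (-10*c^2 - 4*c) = -20*c^5 - 68*c^4 + 76*c^3 + 60*c^2 + 8*c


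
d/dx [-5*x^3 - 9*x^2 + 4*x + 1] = -15*x^2 - 18*x + 4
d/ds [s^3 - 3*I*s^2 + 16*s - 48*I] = 3*s^2 - 6*I*s + 16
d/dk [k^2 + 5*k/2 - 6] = 2*k + 5/2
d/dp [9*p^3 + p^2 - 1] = p*(27*p + 2)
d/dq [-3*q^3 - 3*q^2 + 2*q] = -9*q^2 - 6*q + 2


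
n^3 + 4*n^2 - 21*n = n*(n - 3)*(n + 7)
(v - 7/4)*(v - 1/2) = v^2 - 9*v/4 + 7/8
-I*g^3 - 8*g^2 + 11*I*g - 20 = (g - 5*I)*(g - 4*I)*(-I*g + 1)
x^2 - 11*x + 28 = (x - 7)*(x - 4)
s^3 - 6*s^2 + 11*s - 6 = (s - 3)*(s - 2)*(s - 1)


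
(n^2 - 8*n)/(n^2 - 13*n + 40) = n/(n - 5)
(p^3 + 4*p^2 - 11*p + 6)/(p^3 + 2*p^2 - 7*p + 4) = (p + 6)/(p + 4)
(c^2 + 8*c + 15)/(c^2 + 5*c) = (c + 3)/c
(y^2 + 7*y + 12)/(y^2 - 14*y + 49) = (y^2 + 7*y + 12)/(y^2 - 14*y + 49)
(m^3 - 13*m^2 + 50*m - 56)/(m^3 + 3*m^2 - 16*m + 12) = (m^2 - 11*m + 28)/(m^2 + 5*m - 6)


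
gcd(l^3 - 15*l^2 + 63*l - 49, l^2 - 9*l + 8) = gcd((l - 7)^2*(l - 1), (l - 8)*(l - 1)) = l - 1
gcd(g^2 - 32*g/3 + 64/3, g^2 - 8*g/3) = g - 8/3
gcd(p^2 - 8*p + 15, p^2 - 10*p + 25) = p - 5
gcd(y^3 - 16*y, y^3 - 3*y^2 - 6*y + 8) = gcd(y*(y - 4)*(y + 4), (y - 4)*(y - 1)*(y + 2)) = y - 4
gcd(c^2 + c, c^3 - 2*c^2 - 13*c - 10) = c + 1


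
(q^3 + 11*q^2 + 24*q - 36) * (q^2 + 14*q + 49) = q^5 + 25*q^4 + 227*q^3 + 839*q^2 + 672*q - 1764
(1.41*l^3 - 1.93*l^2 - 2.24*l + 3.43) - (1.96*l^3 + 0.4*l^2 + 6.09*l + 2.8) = -0.55*l^3 - 2.33*l^2 - 8.33*l + 0.63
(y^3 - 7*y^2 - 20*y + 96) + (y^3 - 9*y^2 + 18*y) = 2*y^3 - 16*y^2 - 2*y + 96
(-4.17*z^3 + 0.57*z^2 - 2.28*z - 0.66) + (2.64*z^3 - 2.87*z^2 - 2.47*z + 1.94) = -1.53*z^3 - 2.3*z^2 - 4.75*z + 1.28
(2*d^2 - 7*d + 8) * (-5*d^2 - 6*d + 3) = -10*d^4 + 23*d^3 + 8*d^2 - 69*d + 24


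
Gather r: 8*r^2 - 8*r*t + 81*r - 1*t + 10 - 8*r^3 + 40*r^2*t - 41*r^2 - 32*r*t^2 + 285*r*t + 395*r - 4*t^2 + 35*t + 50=-8*r^3 + r^2*(40*t - 33) + r*(-32*t^2 + 277*t + 476) - 4*t^2 + 34*t + 60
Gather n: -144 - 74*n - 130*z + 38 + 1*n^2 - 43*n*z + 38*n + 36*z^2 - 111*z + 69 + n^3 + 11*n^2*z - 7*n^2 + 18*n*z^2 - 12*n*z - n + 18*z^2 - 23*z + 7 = n^3 + n^2*(11*z - 6) + n*(18*z^2 - 55*z - 37) + 54*z^2 - 264*z - 30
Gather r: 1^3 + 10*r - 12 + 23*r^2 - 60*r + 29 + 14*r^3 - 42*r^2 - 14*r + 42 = 14*r^3 - 19*r^2 - 64*r + 60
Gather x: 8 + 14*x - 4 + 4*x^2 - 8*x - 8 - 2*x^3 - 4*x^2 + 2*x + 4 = -2*x^3 + 8*x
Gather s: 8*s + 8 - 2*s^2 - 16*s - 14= -2*s^2 - 8*s - 6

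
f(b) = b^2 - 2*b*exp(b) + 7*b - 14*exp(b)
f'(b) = -2*b*exp(b) + 2*b - 16*exp(b) + 7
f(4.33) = -1671.84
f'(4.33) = -1857.13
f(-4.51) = -11.28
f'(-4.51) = -2.10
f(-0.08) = -13.33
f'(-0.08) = -7.78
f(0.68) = -25.10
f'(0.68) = -25.91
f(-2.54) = -12.03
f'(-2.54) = 1.06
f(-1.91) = -11.23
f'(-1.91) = 1.38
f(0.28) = -17.23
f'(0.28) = -14.35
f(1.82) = -92.82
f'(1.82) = -110.58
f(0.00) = -14.00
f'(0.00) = -9.00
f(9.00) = -259154.69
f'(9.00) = -275479.85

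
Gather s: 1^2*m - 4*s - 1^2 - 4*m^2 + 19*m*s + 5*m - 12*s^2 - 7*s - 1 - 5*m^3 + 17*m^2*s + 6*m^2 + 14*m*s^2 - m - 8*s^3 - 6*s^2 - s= -5*m^3 + 2*m^2 + 5*m - 8*s^3 + s^2*(14*m - 18) + s*(17*m^2 + 19*m - 12) - 2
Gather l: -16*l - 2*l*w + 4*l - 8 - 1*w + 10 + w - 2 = l*(-2*w - 12)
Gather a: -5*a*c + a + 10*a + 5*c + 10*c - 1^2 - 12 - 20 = a*(11 - 5*c) + 15*c - 33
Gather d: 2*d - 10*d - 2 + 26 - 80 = -8*d - 56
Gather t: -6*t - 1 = -6*t - 1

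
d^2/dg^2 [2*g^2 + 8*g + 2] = 4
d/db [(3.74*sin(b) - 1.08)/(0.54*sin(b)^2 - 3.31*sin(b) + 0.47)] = (-2.0196*sin(b)^2 + 1.1664*sin(b) - 1.817)*cos(b)/(0.2916*sin(b)^4 - 3.5748*sin(b)^3 + 11.4637*sin(b)^2 - 3.1114*sin(b) + 0.2209)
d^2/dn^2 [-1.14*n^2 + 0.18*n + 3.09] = -2.28000000000000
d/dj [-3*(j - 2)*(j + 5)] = -6*j - 9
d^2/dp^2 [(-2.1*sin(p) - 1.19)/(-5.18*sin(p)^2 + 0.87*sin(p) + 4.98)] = (-56.34804*sin(p)^5 - 137.186084*sin(p)^4 - 196.249998*sin(p)^3 + 76.990221*sin(p)^2 + 245.93247*sin(p) + 44.999934)/(138.991832*sin(p)^6 - 70.032564*sin(p)^5 - 389.11383*sin(p)^4 + 133.998705*sin(p)^3 + 374.09013*sin(p)^2 - 64.729044*sin(p) - 123.505992)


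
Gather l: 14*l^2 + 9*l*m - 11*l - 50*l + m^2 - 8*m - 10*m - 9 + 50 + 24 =14*l^2 + l*(9*m - 61) + m^2 - 18*m + 65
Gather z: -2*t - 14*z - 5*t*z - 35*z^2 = -2*t - 35*z^2 + z*(-5*t - 14)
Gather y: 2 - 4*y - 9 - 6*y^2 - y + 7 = -6*y^2 - 5*y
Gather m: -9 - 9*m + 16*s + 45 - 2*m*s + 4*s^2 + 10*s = m*(-2*s - 9) + 4*s^2 + 26*s + 36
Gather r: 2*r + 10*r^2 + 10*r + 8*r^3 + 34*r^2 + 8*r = 8*r^3 + 44*r^2 + 20*r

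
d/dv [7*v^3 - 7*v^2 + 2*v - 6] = 21*v^2 - 14*v + 2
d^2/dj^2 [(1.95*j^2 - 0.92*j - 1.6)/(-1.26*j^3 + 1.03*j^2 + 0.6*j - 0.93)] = (-6.19164000000001*j^6 + 8.76355199999999*j^5 + 14.472864*j^4 + 4.519756*j^3 - 21.217062*j^2 - 0.0288719999999998*j + 1.87089)/(2.000376*j^9 - 4.905684*j^8 + 1.152522*j^7 + 8.008757*j^6 - 7.790544*j^5 - 2.370969*j^4 + 6.501762*j^3 - 1.668141*j^2 - 1.55682*j + 0.804357)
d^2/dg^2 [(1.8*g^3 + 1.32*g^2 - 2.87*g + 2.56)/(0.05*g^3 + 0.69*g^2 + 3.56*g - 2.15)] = (-0.1176*g^6 - 1.96545*g^5 + 0.394949999999994*g^4 + 46.16929*g^3 - 64.569204*g^2 + 63.758634*g + 40.753792)/(0.000125*g^9 + 0.005175*g^8 + 0.098115*g^7 + 1.049304*g^6 + 6.540738*g^5 + 20.867307*g^4 + 14.123831*g^3 - 72.176145*g^2 + 49.3683*g - 9.938375)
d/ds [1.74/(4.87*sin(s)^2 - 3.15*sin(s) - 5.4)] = (5.481 - 16.9476*sin(s))*cos(s)/(-4.87*sin(s)^2 + 3.15*sin(s) + 5.4)^2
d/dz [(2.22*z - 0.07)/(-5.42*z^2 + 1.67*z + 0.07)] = (12.0324*z^2 - 0.7588*z + 0.2723)/(29.3764*z^4 - 18.1028*z^3 + 2.0301*z^2 + 0.2338*z + 0.0049)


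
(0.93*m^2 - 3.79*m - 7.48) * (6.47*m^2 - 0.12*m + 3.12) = 6.0171*m^4 - 24.6329*m^3 - 45.0392*m^2 - 10.9272*m - 23.3376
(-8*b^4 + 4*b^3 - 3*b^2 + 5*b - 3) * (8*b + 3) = -64*b^5 + 8*b^4 - 12*b^3 + 31*b^2 - 9*b - 9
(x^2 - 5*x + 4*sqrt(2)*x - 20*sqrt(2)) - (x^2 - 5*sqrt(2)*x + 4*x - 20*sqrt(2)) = -9*x + 9*sqrt(2)*x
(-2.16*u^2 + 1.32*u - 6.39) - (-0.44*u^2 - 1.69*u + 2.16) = -1.72*u^2 + 3.01*u - 8.55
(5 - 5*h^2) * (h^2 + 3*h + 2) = -5*h^4 - 15*h^3 - 5*h^2 + 15*h + 10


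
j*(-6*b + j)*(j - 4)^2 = -6*b*j^3 + 48*b*j^2 - 96*b*j + j^4 - 8*j^3 + 16*j^2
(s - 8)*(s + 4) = s^2 - 4*s - 32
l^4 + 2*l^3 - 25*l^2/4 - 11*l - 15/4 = (l - 5/2)*(l + 1/2)*(l + 1)*(l + 3)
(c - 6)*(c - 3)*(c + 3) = c^3 - 6*c^2 - 9*c + 54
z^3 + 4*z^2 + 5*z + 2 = (z + 1)^2*(z + 2)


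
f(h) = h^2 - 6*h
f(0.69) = -3.66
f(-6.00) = 72.00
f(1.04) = -5.16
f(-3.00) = 27.00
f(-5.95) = 71.10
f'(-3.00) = -12.00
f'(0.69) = -4.62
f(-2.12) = 17.21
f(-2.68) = 23.26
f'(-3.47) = -12.94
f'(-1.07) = -8.14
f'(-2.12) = -10.24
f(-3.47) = 32.86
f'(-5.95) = -17.90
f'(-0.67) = -7.34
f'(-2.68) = -11.36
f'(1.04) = -3.92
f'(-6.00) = -18.00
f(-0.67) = 4.47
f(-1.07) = 7.56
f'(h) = 2*h - 6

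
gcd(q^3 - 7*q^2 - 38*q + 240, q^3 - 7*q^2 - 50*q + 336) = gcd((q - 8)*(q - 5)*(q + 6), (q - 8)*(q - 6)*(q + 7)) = q - 8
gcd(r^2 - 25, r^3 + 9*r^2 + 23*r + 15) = r + 5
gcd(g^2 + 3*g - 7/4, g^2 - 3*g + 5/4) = g - 1/2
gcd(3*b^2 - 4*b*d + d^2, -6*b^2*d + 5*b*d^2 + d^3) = b - d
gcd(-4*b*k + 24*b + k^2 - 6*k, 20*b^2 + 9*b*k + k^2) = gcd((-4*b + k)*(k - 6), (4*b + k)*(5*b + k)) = 1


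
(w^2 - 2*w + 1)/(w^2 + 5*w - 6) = (w - 1)/(w + 6)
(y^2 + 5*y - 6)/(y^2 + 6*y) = (y - 1)/y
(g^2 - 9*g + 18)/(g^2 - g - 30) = (g - 3)/(g + 5)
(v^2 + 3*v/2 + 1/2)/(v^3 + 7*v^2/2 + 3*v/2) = (v + 1)/(v*(v + 3))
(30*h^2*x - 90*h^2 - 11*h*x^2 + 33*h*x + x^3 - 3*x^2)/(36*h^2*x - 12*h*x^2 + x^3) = (-5*h*x + 15*h + x^2 - 3*x)/(x*(-6*h + x))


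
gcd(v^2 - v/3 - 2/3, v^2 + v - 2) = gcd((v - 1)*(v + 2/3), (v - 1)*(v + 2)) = v - 1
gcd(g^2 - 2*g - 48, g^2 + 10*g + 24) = g + 6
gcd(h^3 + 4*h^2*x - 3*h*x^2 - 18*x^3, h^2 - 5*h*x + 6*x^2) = -h + 2*x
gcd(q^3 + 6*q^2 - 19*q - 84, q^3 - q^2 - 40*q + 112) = q^2 + 3*q - 28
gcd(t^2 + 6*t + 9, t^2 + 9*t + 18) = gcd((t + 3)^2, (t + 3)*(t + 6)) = t + 3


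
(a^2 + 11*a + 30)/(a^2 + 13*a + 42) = (a + 5)/(a + 7)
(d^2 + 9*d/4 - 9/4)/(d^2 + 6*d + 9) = (d - 3/4)/(d + 3)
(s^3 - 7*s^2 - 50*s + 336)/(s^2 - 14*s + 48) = s + 7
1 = 1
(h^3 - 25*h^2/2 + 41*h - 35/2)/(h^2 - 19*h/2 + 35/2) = (2*h^2 - 11*h + 5)/(2*h - 5)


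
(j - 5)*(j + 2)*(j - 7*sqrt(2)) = j^3 - 7*sqrt(2)*j^2 - 3*j^2 - 10*j + 21*sqrt(2)*j + 70*sqrt(2)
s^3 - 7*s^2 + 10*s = s*(s - 5)*(s - 2)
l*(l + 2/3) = l^2 + 2*l/3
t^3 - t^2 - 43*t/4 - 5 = (t - 4)*(t + 1/2)*(t + 5/2)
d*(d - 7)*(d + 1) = d^3 - 6*d^2 - 7*d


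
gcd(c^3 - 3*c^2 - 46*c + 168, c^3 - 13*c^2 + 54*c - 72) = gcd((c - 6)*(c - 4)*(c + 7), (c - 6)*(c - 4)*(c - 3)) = c^2 - 10*c + 24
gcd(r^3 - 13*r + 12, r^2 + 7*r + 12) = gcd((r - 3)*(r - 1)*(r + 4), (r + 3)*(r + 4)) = r + 4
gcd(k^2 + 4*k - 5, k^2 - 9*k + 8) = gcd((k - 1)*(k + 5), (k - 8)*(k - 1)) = k - 1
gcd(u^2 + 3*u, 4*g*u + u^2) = u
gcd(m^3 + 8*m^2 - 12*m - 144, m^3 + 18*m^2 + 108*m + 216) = m^2 + 12*m + 36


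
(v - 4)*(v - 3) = v^2 - 7*v + 12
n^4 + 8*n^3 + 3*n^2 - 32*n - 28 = (n - 2)*(n + 1)*(n + 2)*(n + 7)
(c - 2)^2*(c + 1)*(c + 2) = c^4 - c^3 - 6*c^2 + 4*c + 8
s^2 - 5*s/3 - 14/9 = (s - 7/3)*(s + 2/3)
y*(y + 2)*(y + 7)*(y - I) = y^4 + 9*y^3 - I*y^3 + 14*y^2 - 9*I*y^2 - 14*I*y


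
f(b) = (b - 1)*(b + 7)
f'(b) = 2*b + 6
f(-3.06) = -16.00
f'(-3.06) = -0.12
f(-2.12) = -15.23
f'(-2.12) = 1.76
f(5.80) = 61.44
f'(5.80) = 17.60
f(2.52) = 14.47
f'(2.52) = 11.04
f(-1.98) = -14.96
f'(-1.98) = 2.04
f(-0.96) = -11.84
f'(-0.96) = 4.08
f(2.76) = 17.18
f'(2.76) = 11.52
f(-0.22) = -8.27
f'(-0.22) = 5.56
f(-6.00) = -7.00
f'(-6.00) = -6.00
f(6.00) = 65.00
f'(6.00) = 18.00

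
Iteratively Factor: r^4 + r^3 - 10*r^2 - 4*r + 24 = (r - 2)*(r^3 + 3*r^2 - 4*r - 12) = (r - 2)*(r + 3)*(r^2 - 4) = (r - 2)^2*(r + 3)*(r + 2)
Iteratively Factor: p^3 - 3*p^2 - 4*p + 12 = (p - 2)*(p^2 - p - 6) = (p - 3)*(p - 2)*(p + 2)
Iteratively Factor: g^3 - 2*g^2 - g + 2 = (g - 1)*(g^2 - g - 2) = (g - 1)*(g + 1)*(g - 2)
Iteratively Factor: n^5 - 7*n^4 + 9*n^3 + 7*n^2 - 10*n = (n + 1)*(n^4 - 8*n^3 + 17*n^2 - 10*n) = n*(n + 1)*(n^3 - 8*n^2 + 17*n - 10) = n*(n - 2)*(n + 1)*(n^2 - 6*n + 5) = n*(n - 5)*(n - 2)*(n + 1)*(n - 1)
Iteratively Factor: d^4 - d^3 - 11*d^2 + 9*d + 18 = (d + 1)*(d^3 - 2*d^2 - 9*d + 18) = (d + 1)*(d + 3)*(d^2 - 5*d + 6) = (d - 3)*(d + 1)*(d + 3)*(d - 2)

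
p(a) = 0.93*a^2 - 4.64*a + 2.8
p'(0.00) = -4.64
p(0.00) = 2.80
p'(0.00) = -4.64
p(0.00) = 2.80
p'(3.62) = 2.09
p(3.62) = -1.81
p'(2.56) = 0.12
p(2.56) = -2.98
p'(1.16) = -2.48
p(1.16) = -1.33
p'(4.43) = 3.60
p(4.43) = 0.50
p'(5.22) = 5.07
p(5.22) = 3.92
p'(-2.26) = -8.84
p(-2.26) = 18.04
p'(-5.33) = -14.55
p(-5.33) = 53.95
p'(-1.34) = -7.13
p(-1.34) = 10.69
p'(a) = 1.86*a - 4.64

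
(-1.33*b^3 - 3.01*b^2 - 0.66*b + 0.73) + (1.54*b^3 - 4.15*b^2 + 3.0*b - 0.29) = 0.21*b^3 - 7.16*b^2 + 2.34*b + 0.44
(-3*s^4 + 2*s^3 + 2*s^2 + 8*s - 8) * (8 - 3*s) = 9*s^5 - 30*s^4 + 10*s^3 - 8*s^2 + 88*s - 64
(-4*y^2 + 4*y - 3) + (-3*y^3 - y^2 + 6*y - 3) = -3*y^3 - 5*y^2 + 10*y - 6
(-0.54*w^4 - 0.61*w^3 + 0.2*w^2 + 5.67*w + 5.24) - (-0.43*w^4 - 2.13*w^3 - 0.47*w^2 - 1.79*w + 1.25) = -0.11*w^4 + 1.52*w^3 + 0.67*w^2 + 7.46*w + 3.99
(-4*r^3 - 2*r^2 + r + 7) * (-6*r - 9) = 24*r^4 + 48*r^3 + 12*r^2 - 51*r - 63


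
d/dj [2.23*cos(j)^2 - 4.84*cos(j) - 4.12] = (4.84 - 4.46*cos(j))*sin(j)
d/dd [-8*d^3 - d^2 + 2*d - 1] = -24*d^2 - 2*d + 2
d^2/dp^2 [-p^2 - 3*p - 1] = -2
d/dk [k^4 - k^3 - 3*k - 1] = 4*k^3 - 3*k^2 - 3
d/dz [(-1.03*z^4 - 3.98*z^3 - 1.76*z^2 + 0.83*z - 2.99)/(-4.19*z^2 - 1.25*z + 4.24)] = (8.6314*z^5 + 20.5387*z^4 - 7.5188*z^3 - 44.9479*z^2 - 39.981*z - 0.2183)/(17.5561*z^4 + 10.475*z^3 - 33.9687*z^2 - 10.6*z + 17.9776)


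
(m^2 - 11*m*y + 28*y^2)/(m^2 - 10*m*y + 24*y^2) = (-m + 7*y)/(-m + 6*y)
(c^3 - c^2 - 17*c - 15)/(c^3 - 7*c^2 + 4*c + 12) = (c^2 - 2*c - 15)/(c^2 - 8*c + 12)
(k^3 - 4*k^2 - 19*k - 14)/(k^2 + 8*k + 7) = (k^2 - 5*k - 14)/(k + 7)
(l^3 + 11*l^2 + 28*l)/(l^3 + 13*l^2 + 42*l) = (l + 4)/(l + 6)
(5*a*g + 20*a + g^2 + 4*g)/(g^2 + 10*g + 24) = (5*a + g)/(g + 6)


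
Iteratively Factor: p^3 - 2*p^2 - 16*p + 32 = (p - 4)*(p^2 + 2*p - 8) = (p - 4)*(p + 4)*(p - 2)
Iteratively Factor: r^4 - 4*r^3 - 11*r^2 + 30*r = (r)*(r^3 - 4*r^2 - 11*r + 30) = r*(r - 5)*(r^2 + r - 6) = r*(r - 5)*(r - 2)*(r + 3)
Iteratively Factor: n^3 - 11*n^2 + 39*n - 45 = (n - 3)*(n^2 - 8*n + 15) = (n - 5)*(n - 3)*(n - 3)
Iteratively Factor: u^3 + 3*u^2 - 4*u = (u + 4)*(u^2 - u) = u*(u + 4)*(u - 1)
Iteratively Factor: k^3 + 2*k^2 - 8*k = (k + 4)*(k^2 - 2*k) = k*(k + 4)*(k - 2)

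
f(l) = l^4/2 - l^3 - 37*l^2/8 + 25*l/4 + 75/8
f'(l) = 2*l^3 - 3*l^2 - 37*l/4 + 25/4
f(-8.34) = 2634.64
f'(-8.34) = -1285.46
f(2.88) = -0.48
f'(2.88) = 2.50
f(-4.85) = 261.01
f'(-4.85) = -247.62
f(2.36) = 0.73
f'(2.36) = -6.00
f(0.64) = 11.30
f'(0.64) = -0.37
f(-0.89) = 1.17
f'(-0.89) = 10.70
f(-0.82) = 1.92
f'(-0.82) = 10.72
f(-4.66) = 216.79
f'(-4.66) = -218.18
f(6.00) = 312.38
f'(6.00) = 274.75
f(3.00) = 0.00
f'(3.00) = 5.50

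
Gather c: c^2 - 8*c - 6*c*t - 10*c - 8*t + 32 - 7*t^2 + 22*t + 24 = c^2 + c*(-6*t - 18) - 7*t^2 + 14*t + 56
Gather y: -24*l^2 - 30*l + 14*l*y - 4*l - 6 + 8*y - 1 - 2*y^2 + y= -24*l^2 - 34*l - 2*y^2 + y*(14*l + 9) - 7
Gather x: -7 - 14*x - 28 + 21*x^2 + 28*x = 21*x^2 + 14*x - 35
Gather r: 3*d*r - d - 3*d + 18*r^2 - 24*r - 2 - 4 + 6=-4*d + 18*r^2 + r*(3*d - 24)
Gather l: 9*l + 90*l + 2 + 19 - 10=99*l + 11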